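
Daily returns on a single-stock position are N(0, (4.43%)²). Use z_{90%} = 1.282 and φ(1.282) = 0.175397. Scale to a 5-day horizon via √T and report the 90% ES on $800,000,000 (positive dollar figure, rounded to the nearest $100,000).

σ_{5d} = 4.43% × √5 = 9.906%.
ES multiplier = φ(z)/(1−α) = 0.175397/0.1 = 1.754.
ES = 9.906% × 1.754 = 17.375%; on $800,000,000: $139,000,000.

$139,000,000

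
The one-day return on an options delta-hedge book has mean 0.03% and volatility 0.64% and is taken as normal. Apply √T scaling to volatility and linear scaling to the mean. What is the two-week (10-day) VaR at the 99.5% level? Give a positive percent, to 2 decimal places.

At 99.5%, z = 2.576.
σ_{10d} = 0.64% × √10 = 2.024%; μ_{10d} = 10 × 0.03% = 0.300%.
VaR = −(0.300%) + 2.576 × 2.024% = 4.914%.

4.91%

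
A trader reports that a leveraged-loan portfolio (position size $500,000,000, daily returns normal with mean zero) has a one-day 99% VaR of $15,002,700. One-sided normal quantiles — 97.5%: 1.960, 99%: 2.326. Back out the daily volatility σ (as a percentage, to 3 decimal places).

1.290%

VaR as a fraction: $15,002,700 / $500,000,000 = 3.001%.
σ = VaR / z = 3.001% / 2.326 = 1.290%.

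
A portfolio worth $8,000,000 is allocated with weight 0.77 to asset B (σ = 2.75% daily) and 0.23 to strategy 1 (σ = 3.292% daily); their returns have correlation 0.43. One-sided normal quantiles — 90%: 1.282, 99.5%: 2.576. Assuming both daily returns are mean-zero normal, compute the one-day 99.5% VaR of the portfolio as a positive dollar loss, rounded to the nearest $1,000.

σ_p² = 0.77²·2.75² + 0.23²·3.292² + 2·0.43·0.77·0.23·2.75·3.292 = 6.4359 (%²).
σ_p = √6.4359 = 2.537%.
VaR = 2.576 × 2.537% = 6.535%; on $8,000,000 that is $522,800.

$523,000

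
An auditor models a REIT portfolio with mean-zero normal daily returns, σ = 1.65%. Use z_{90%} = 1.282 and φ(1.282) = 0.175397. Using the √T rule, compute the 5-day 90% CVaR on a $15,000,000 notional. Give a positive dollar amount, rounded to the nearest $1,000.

σ_{5d} = 1.65% × √5 = 3.690%.
ES multiplier = φ(z)/(1−α) = 0.175397/0.1 = 1.754.
ES = 3.690% × 1.754 = 6.472%; on $15,000,000: $970,800.

$971,000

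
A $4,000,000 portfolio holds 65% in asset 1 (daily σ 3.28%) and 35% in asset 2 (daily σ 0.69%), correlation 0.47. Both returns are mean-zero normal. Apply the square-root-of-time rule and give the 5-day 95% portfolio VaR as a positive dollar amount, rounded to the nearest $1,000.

$332,000

σ_p = √(0.65²·3.28² + 0.35²·0.69² + 2·0.47·0.65·0.35·3.28·0.69) = 2.256%.
σ_{5d} = 2.256% × √5 = 5.045%.
z(95%) = 1.645.
VaR = 1.645 × 5.045% = 8.299%; on $4,000,000 that is $331,960.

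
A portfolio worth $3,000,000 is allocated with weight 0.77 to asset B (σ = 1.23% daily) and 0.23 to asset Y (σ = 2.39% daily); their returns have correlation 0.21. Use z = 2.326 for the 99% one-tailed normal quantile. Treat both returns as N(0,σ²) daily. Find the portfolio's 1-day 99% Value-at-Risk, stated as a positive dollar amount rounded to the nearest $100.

$83,100

σ_p² = 0.77²·1.23² + 0.23²·2.39² + 2·0.21·0.77·0.23·1.23·2.39 = 1.4178 (%²).
σ_p = √1.4178 = 1.191%.
VaR = 2.326 × 1.191% = 2.770%; on $3,000,000 that is $83,100.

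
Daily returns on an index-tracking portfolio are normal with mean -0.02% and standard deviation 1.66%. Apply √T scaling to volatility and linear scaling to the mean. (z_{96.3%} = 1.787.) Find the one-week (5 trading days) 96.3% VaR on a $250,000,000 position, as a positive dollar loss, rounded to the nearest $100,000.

σ_{5d} = 1.66% × √5 = 3.712%; μ_{5d} = 5 × -0.02% = -0.100%.
VaR = −(-0.100%) + 1.787 × 3.712% = 6.733%.
On $250,000,000: 0.06733 × $250,000,000 = $16,832,500.

$16,800,000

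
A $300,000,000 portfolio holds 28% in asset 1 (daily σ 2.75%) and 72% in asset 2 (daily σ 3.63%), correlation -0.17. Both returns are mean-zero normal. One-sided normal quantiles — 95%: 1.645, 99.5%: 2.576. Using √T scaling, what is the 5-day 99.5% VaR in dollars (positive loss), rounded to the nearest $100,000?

$44,900,000

σ_p = √(0.28²·2.75² + 0.72²·3.63² + 2·-0.17·0.28·0.72·2.75·3.63) = 2.596%.
σ_{5d} = 2.596% × √5 = 5.805%.
VaR = 2.576 × 5.805% = 14.954%; on $300,000,000 that is $44,862,000.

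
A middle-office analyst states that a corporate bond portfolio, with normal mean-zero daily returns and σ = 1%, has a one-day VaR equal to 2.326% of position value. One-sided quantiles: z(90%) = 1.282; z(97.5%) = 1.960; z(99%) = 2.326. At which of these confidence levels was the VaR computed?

99%

Implied z = VaR/σ = 2.326 / 1 = 2.326.
This matches z(99%) = 2.326.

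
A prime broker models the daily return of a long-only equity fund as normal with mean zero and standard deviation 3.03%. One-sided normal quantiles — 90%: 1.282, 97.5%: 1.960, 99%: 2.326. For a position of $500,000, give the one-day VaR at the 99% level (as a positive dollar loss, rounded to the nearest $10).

VaR = z·σ = 2.326 × 3.03% = 7.048%.
On $500,000: 0.07048 × $500,000 = $35,240.

$35,240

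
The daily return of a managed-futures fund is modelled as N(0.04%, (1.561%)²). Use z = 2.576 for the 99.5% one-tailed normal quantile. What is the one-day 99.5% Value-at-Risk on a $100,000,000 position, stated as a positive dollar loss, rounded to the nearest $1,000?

VaR = −μ + z·σ = −(0.04%) + 2.576 × 1.561% = 3.981%.
On $100,000,000: 0.03981 × $100,000,000 = $3,981,000.

$3,981,000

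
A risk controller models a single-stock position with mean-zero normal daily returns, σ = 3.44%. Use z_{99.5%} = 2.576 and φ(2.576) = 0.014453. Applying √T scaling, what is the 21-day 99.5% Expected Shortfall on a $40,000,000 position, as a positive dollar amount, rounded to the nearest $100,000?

σ_{21d} = 3.44% × √21 = 15.764%.
ES multiplier = φ(z)/(1−α) = 0.014453/0.005 = 2.891.
ES = 15.764% × 2.891 = 45.574%; on $40,000,000: $18,229,600.

$18,200,000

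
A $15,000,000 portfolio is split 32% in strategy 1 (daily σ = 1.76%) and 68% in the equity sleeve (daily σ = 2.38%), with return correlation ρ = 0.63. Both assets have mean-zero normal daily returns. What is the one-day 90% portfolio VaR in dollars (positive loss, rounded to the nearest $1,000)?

σ_p² = 0.32²·1.76² + 0.68²·2.38² + 2·0.63·0.32·0.68·1.76·2.38 = 4.0849 (%²).
σ_p = √4.0849 = 2.021%.
At 90%, z = 1.282.
VaR = 1.282 × 2.021% = 2.591%; on $15,000,000 that is $388,650.

$389,000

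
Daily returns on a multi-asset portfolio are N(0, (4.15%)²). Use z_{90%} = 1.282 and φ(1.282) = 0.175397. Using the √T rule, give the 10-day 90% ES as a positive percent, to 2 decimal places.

σ_{10d} = 4.15% × √10 = 13.123%.
ES multiplier = φ(z)/(1−α) = 0.175397/0.1 = 1.754.
ES = 13.123% × 1.754 = 23.018%.

23.02%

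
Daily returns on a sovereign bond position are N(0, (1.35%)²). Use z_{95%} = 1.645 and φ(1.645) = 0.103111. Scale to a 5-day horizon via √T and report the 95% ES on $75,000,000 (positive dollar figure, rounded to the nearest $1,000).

$4,669,000

σ_{5d} = 1.35% × √5 = 3.019%.
ES multiplier = φ(z)/(1−α) = 0.103111/0.05 = 2.062.
ES = 3.019% × 2.062 = 6.225%; on $75,000,000: $4,668,750.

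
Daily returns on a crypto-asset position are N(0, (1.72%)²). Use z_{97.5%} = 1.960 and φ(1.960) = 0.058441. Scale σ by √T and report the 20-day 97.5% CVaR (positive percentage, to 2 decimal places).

σ_{20d} = 1.72% × √20 = 7.692%.
ES multiplier = φ(z)/(1−α) = 0.058441/0.025 = 2.338.
ES = 7.692% × 2.338 = 17.984%.

17.98%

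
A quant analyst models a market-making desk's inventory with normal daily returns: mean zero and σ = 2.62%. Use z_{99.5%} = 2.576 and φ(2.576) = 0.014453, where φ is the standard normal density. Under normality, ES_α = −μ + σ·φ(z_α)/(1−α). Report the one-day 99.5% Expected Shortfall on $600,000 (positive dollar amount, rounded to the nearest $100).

$45,400

Tail multiplier: φ(z)/(1−α) = 0.014453 / 0.005 = 2.891.
ES = 2.62% × 2.891 = 7.574%.
On $600,000: 0.07574 × $600,000 = $45,444.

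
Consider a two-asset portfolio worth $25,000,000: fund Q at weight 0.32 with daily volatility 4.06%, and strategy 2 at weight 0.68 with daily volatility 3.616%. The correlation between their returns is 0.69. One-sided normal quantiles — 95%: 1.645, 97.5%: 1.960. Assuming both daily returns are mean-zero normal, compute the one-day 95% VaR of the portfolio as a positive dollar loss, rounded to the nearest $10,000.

σ_p² = 0.32²·4.06² + 0.68²·3.616² + 2·0.69·0.32·0.68·4.06·3.616 = 12.1425 (%²).
σ_p = √12.1425 = 3.485%.
VaR = 1.645 × 3.485% = 5.733%; on $25,000,000 that is $1,433,250.

$1,430,000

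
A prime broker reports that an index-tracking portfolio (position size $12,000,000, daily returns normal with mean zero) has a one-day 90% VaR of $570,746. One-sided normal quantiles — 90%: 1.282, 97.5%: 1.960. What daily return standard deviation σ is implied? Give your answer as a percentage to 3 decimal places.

VaR as a fraction: $570,746 / $12,000,000 = 4.756%.
σ = VaR / z = 4.756% / 1.282 = 3.710%.

3.710%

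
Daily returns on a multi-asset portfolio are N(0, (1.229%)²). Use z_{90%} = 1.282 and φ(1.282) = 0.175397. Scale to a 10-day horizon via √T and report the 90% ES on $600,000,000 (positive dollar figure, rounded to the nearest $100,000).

σ_{10d} = 1.229% × √10 = 3.886%.
ES multiplier = φ(z)/(1−α) = 0.175397/0.1 = 1.754.
ES = 3.886% × 1.754 = 6.816%; on $600,000,000: $40,896,000.

$40,900,000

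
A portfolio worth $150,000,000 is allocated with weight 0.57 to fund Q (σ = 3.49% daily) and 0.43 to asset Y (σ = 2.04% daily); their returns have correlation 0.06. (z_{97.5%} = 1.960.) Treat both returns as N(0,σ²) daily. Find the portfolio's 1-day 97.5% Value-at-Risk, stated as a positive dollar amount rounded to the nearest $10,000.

σ_p² = 0.57²·3.49² + 0.43²·2.04² + 2·0.06·0.57·0.43·3.49·2.04 = 4.9362 (%²).
σ_p = √4.9362 = 2.222%.
VaR = 1.960 × 2.222% = 4.355%; on $150,000,000 that is $6,532,500.

$6,530,000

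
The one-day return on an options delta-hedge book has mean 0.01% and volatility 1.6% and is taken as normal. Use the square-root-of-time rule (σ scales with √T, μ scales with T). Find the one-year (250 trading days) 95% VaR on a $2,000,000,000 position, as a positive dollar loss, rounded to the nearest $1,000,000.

At 95%, z = 1.645.
σ_{250d} = 1.6% × √250 = 25.298%; μ_{250d} = 250 × 0.01% = 2.500%.
VaR = −(2.500%) + 1.645 × 25.298% = 39.115%.
On $2,000,000,000: 0.39115 × $2,000,000,000 = $782,300,000.

$782,000,000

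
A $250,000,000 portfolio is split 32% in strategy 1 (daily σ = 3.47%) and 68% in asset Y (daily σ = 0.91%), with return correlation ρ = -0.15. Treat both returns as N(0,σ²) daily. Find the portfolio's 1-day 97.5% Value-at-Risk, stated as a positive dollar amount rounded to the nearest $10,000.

σ_p² = 0.32²·3.47² + 0.68²·0.91² + 2·-0.15·0.32·0.68·3.47·0.91 = 1.4098 (%²).
σ_p = √1.4098 = 1.187%.
At 97.5%, z = 1.960.
VaR = 1.960 × 1.187% = 2.327%; on $250,000,000 that is $5,817,500.

$5,820,000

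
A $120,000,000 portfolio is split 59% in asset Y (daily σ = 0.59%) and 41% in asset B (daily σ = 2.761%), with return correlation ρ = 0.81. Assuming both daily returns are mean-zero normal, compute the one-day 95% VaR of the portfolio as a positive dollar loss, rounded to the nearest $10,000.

σ_p² = 0.59²·0.59² + 0.41²·2.761² + 2·0.81·0.59·0.41·0.59·2.761 = 2.0410 (%²).
σ_p = √2.0410 = 1.429%.
At 95%, z = 1.645.
VaR = 1.645 × 1.429% = 2.351%; on $120,000,000 that is $2,821,200.

$2,820,000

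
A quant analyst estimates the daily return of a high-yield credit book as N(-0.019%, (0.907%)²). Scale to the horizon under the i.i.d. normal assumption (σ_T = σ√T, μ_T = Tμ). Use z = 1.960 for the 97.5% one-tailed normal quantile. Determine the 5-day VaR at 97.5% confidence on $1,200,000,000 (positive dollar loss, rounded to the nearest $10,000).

$48,840,000

σ_{5d} = 0.907% × √5 = 2.028%; μ_{5d} = 5 × -0.019% = -0.095%.
VaR = −(-0.095%) + 1.960 × 2.028% = 4.070%.
On $1,200,000,000: 0.04070 × $1,200,000,000 = $48,840,000.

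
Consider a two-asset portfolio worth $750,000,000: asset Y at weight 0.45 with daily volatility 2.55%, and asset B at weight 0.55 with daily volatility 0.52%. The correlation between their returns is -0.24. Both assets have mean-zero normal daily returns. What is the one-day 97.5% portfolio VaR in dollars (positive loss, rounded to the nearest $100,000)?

$16,400,000

σ_p² = 0.45²·2.55² + 0.55²·0.52² + 2·-0.24·0.45·0.55·2.55·0.52 = 1.2410 (%²).
σ_p = √1.2410 = 1.114%.
At 97.5%, z = 1.960.
VaR = 1.960 × 1.114% = 2.183%; on $750,000,000 that is $16,372,500.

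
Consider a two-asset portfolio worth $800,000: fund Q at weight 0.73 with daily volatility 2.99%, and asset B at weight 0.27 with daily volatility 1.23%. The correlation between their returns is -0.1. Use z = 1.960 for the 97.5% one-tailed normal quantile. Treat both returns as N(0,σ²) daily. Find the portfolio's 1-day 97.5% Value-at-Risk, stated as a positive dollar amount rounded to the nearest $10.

$34,100

σ_p² = 0.73²·2.99² + 0.27²·1.23² + 2·-0.1·0.73·0.27·2.99·1.23 = 4.7295 (%²).
σ_p = √4.7295 = 2.175%.
VaR = 1.960 × 2.175% = 4.263%; on $800,000 that is $34,104.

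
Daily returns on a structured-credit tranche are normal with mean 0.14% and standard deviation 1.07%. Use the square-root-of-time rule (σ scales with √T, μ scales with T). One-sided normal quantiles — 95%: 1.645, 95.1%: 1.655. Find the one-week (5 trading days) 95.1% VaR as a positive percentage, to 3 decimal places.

3.260%

σ_{5d} = 1.07% × √5 = 2.393%; μ_{5d} = 5 × 0.14% = 0.700%.
VaR = −(0.700%) + 1.655 × 2.393% = 3.260%.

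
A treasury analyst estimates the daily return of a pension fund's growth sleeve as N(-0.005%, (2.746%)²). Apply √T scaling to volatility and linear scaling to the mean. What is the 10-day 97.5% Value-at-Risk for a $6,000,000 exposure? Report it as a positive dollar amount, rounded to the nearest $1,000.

At 97.5%, z = 1.960.
σ_{10d} = 2.746% × √10 = 8.684%; μ_{10d} = 10 × -0.005% = -0.050%.
VaR = −(-0.050%) + 1.960 × 8.684% = 17.071%.
On $6,000,000: 0.17071 × $6,000,000 = $1,024,260.

$1,024,000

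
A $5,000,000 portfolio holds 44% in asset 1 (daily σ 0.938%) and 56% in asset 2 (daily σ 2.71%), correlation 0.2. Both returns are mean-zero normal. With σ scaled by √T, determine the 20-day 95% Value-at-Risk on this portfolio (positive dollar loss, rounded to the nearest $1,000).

σ_p = √(0.44²·0.938² + 0.56²·2.71² + 2·0.2·0.44·0.56·0.938·2.71) = 1.650%.
σ_{20d} = 1.650% × √20 = 7.379%.
z(95%) = 1.645.
VaR = 1.645 × 7.379% = 12.138%; on $5,000,000 that is $606,900.

$607,000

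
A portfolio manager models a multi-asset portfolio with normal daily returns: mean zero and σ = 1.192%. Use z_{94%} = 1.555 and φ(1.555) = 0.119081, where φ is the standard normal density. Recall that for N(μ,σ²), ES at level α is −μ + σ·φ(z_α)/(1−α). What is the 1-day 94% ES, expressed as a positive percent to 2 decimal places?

2.37%

Tail multiplier: φ(z)/(1−α) = 0.119081 / 0.06 = 1.985.
ES = 1.192% × 1.985 = 2.366%.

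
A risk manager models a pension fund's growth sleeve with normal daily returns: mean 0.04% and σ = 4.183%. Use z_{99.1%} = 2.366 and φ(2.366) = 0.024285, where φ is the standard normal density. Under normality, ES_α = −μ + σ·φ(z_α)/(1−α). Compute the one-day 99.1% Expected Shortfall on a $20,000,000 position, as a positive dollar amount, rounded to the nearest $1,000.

$2,249,000

Tail multiplier: φ(z)/(1−α) = 0.024285 / 0.009 = 2.698.
ES = −(0.04%) + 4.183% × 2.698 = 11.246%.
On $20,000,000: 0.11246 × $20,000,000 = $2,249,200.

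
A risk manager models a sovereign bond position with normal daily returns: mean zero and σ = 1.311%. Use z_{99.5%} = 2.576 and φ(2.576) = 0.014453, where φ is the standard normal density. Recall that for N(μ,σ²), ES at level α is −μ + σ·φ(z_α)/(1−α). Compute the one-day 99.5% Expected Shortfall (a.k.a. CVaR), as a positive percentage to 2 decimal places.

Tail multiplier: φ(z)/(1−α) = 0.014453 / 0.005 = 2.891.
ES = 1.311% × 2.891 = 3.790%.

3.79%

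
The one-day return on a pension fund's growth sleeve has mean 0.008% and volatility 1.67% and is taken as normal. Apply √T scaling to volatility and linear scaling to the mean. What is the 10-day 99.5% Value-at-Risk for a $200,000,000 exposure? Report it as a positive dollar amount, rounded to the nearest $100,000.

At 99.5%, z = 2.576.
σ_{10d} = 1.67% × √10 = 5.281%; μ_{10d} = 10 × 0.008% = 0.080%.
VaR = −(0.080%) + 2.576 × 5.281% = 13.524%.
On $200,000,000: 0.13524 × $200,000,000 = $27,048,000.

$27,000,000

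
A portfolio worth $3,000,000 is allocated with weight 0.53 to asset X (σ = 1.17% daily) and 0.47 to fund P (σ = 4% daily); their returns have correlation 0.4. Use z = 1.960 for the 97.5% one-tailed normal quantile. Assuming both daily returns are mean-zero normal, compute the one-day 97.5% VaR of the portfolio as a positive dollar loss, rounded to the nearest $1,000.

σ_p² = 0.53²·1.17² + 0.47²·4² + 2·0.4·0.53·0.47·1.17·4 = 4.8516 (%²).
σ_p = √4.8516 = 2.203%.
VaR = 1.960 × 2.203% = 4.318%; on $3,000,000 that is $129,540.

$130,000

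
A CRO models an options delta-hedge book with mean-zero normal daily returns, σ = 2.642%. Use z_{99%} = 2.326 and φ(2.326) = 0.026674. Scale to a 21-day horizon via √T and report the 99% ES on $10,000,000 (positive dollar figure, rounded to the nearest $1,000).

σ_{21d} = 2.642% × √21 = 12.107%.
ES multiplier = φ(z)/(1−α) = 0.026674/0.01 = 2.667.
ES = 12.107% × 2.667 = 32.289%; on $10,000,000: $3,228,900.

$3,229,000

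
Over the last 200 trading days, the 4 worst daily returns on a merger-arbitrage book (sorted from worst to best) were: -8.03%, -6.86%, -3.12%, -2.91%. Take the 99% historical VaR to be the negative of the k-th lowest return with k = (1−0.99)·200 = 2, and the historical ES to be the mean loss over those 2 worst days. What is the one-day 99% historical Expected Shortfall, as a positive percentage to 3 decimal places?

The 2 worst returns sum to -14.89%.
ES = −(-14.89%) / 2 = 7.445%.

7.445%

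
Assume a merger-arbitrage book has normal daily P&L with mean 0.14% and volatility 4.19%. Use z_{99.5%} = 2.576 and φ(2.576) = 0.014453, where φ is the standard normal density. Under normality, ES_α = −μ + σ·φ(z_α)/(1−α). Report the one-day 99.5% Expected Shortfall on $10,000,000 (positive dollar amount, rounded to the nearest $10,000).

Tail multiplier: φ(z)/(1−α) = 0.014453 / 0.005 = 2.891.
ES = −(0.14%) + 4.19% × 2.891 = 11.973%.
On $10,000,000: 0.11973 × $10,000,000 = $1,197,300.

$1,200,000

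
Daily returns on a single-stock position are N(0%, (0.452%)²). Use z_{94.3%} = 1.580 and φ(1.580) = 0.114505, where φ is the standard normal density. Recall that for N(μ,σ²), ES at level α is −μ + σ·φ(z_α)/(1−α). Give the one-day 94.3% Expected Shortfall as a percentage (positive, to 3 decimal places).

0.908%

Tail multiplier: φ(z)/(1−α) = 0.114505 / 0.057 = 2.009.
ES = 0.452% × 2.009 = 0.908%.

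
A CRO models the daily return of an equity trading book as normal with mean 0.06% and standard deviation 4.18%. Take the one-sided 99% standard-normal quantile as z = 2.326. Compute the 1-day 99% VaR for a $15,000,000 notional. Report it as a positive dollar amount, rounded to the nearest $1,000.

$1,449,000

VaR = −μ + z·σ = −(0.06%) + 2.326 × 4.18% = 9.663%.
On $15,000,000: 0.09663 × $15,000,000 = $1,449,450.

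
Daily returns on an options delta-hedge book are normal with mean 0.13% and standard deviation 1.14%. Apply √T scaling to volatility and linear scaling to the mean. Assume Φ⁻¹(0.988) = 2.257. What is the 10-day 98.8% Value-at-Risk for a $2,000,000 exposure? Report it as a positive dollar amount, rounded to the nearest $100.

σ_{10d} = 1.14% × √10 = 3.605%; μ_{10d} = 10 × 0.13% = 1.300%.
VaR = −(1.300%) + 2.257 × 3.605% = 6.836%.
On $2,000,000: 0.06836 × $2,000,000 = $136,720.

$136,700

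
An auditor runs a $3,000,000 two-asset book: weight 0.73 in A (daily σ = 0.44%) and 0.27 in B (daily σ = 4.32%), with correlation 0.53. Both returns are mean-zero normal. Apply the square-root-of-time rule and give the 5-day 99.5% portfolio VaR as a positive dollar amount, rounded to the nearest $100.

$235,700

σ_p = √(0.73²·0.44² + 0.27²·4.32² + 2·0.53·0.73·0.27·0.44·4.32) = 1.364%.
σ_{5d} = 1.364% × √5 = 3.050%.
z(99.5%) = 2.576.
VaR = 2.576 × 3.050% = 7.857%; on $3,000,000 that is $235,710.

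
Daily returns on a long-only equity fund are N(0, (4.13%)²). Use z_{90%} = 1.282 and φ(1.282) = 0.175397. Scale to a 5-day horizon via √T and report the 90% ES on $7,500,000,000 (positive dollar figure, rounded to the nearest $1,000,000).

σ_{5d} = 4.13% × √5 = 9.235%.
ES multiplier = φ(z)/(1−α) = 0.175397/0.1 = 1.754.
ES = 9.235% × 1.754 = 16.198%; on $7,500,000,000: $1,214,850,000.

$1,215,000,000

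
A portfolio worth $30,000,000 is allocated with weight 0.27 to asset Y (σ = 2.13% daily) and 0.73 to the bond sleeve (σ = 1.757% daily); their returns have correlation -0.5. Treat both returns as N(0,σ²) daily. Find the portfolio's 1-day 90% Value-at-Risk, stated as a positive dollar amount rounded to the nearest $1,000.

σ_p² = 0.27²·2.13² + 0.73²·1.757² + 2·-0.5·0.27·0.73·2.13·1.757 = 1.2382 (%²).
σ_p = √1.2382 = 1.113%.
At 90%, z = 1.282.
VaR = 1.282 × 1.113% = 1.427%; on $30,000,000 that is $428,100.

$428,000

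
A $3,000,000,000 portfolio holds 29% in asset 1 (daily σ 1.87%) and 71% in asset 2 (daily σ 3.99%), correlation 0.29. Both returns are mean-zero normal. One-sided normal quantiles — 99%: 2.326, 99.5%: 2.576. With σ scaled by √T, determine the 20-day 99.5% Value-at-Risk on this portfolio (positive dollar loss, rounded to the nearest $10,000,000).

$1,050,000,000

σ_p = √(0.29²·1.87² + 0.71²·3.99² + 2·0.29·0.29·0.71·1.87·3.99) = 3.035%.
σ_{20d} = 3.035% × √20 = 13.573%.
VaR = 2.576 × 13.573% = 34.964%; on $3,000,000,000 that is $1,048,920,000.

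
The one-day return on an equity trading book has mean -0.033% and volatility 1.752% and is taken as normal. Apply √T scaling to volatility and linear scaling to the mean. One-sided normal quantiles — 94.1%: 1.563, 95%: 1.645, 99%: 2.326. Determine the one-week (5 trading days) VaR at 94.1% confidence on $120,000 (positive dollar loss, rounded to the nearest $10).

$7,550

σ_{5d} = 1.752% × √5 = 3.918%; μ_{5d} = 5 × -0.033% = -0.165%.
VaR = −(-0.165%) + 1.563 × 3.918% = 6.289%.
On $120,000: 0.06289 × $120,000 = $7,547.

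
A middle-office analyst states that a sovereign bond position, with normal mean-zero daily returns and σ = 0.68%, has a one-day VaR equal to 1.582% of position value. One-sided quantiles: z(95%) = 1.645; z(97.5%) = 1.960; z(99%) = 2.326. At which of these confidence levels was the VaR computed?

99%

Implied z = VaR/σ = 1.582 / 0.68 = 2.326.
This matches z(99%) = 2.326.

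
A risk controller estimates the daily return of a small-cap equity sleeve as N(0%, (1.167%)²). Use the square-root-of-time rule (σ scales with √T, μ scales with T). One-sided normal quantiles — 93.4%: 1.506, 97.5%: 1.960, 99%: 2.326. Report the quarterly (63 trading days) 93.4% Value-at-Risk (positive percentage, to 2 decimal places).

13.95%

σ_{63d} = 1.167% × √63 = 9.263%.
VaR = 1.506 × 9.263% = 13.950%.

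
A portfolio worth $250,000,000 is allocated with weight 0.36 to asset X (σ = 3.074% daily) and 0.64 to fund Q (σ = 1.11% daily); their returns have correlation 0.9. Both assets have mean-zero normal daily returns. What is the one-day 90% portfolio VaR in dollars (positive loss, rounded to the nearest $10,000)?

$5,680,000

σ_p² = 0.36²·3.074² + 0.64²·1.11² + 2·0.9·0.36·0.64·3.074·1.11 = 3.1444 (%²).
σ_p = √3.1444 = 1.773%.
At 90%, z = 1.282.
VaR = 1.282 × 1.773% = 2.273%; on $250,000,000 that is $5,682,500.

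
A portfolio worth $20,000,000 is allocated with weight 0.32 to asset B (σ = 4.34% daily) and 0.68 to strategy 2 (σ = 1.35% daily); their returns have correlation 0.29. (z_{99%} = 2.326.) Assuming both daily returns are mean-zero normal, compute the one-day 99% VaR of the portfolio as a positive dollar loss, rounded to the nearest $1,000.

σ_p² = 0.32²·4.34² + 0.68²·1.35² + 2·0.29·0.32·0.68·4.34·1.35 = 3.5109 (%²).
σ_p = √3.5109 = 1.874%.
VaR = 2.326 × 1.874% = 4.359%; on $20,000,000 that is $871,800.

$872,000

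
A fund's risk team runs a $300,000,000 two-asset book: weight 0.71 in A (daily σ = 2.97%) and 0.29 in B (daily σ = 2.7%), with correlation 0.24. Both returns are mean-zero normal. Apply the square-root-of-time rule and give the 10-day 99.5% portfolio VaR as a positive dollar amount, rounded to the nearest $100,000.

$59,100,000

σ_p = √(0.71²·2.97² + 0.29²·2.7² + 2·0.24·0.71·0.29·2.97·2.7) = 2.419%.
σ_{10d} = 2.419% × √10 = 7.650%.
z(99.5%) = 2.576.
VaR = 2.576 × 7.650% = 19.706%; on $300,000,000 that is $59,118,000.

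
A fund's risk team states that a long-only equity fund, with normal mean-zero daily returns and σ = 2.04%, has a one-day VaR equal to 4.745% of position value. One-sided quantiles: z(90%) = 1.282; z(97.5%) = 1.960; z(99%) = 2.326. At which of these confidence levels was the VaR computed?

Implied z = VaR/σ = 4.745 / 2.04 = 2.326.
This matches z(99%) = 2.326.

99%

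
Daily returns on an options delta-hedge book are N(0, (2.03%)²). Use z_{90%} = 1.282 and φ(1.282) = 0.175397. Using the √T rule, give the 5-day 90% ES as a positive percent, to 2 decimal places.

σ_{5d} = 2.03% × √5 = 4.539%.
ES multiplier = φ(z)/(1−α) = 0.175397/0.1 = 1.754.
ES = 4.539% × 1.754 = 7.961%.

7.96%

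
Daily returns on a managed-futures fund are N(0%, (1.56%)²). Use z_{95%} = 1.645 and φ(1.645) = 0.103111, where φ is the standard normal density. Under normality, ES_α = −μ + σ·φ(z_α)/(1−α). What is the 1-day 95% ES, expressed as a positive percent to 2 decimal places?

3.22%

Tail multiplier: φ(z)/(1−α) = 0.103111 / 0.05 = 2.062.
ES = 1.56% × 2.062 = 3.217%.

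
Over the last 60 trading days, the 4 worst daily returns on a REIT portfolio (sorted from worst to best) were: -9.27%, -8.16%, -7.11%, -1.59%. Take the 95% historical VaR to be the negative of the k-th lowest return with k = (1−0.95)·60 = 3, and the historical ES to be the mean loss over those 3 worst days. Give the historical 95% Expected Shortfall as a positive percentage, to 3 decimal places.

8.180%

The 3 worst returns sum to -24.54%.
ES = −(-24.54%) / 3 = 8.18% ≈ 8.180%.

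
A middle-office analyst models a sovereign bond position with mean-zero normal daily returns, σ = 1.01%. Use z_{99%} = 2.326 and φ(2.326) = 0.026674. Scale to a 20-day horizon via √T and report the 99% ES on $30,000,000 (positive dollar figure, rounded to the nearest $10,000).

$3,610,000

σ_{20d} = 1.01% × √20 = 4.517%.
ES multiplier = φ(z)/(1−α) = 0.026674/0.01 = 2.667.
ES = 4.517% × 2.667 = 12.047%; on $30,000,000: $3,614,100.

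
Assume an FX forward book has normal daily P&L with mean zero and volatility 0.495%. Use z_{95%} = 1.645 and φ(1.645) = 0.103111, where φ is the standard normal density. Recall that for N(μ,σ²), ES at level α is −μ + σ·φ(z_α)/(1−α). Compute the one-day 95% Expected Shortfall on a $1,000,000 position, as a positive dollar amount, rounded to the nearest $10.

$10,210

Tail multiplier: φ(z)/(1−α) = 0.103111 / 0.05 = 2.062.
ES = 0.495% × 2.062 = 1.021%.
On $1,000,000: 0.01021 × $1,000,000 = $10,210.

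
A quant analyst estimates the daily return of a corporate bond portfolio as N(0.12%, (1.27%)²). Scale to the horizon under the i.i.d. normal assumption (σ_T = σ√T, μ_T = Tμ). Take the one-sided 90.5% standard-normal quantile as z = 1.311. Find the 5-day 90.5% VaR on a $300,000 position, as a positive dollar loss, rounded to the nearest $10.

σ_{5d} = 1.27% × √5 = 2.840%; μ_{5d} = 5 × 0.12% = 0.600%.
VaR = −(0.600%) + 1.311 × 2.840% = 3.123%.
On $300,000: 0.03123 × $300,000 = $9,369.

$9,370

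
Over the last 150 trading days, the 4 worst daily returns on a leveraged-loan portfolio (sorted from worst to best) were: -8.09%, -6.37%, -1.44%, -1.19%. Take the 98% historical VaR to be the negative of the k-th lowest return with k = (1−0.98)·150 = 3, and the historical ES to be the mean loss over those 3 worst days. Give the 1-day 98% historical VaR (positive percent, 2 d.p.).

k = 3; the 3rd lowest return is -1.44%, so VaR = 1.44%.

1.44%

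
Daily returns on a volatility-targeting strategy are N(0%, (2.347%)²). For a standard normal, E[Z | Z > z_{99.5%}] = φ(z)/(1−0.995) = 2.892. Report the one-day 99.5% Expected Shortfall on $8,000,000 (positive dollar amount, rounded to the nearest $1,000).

ES = 2.347% × 2.892 = 6.788%.
On $8,000,000: 0.06788 × $8,000,000 = $543,040.

$543,000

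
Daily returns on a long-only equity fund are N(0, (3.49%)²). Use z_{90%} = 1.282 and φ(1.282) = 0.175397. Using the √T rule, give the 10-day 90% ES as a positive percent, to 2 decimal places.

19.36%

σ_{10d} = 3.49% × √10 = 11.036%.
ES multiplier = φ(z)/(1−α) = 0.175397/0.1 = 1.754.
ES = 11.036% × 1.754 = 19.357%.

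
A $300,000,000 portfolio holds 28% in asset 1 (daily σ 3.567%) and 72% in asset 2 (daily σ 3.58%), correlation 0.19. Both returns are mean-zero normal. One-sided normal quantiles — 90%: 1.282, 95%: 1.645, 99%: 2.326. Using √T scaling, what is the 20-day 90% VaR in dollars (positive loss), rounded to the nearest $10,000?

$50,500,000

σ_p = √(0.28²·3.567² + 0.72²·3.58² + 2·0.19·0.28·0.72·3.567·3.58) = 2.936%.
σ_{20d} = 2.936% × √20 = 13.130%.
VaR = 1.282 × 13.130% = 16.833%; on $300,000,000 that is $50,499,000.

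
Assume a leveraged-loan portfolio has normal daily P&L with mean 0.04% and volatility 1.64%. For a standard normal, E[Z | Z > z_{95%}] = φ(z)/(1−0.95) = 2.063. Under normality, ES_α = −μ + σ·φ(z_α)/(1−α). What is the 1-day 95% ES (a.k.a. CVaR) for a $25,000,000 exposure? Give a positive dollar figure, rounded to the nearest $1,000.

ES = −(0.04%) + 1.64% × 2.063 = 3.343%.
On $25,000,000: 0.03343 × $25,000,000 = $835,750.

$836,000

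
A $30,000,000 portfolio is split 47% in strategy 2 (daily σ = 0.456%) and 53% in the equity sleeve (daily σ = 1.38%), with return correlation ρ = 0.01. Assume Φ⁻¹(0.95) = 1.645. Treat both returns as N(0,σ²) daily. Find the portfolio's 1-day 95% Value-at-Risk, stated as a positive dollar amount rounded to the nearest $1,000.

$377,000

σ_p² = 0.47²·0.456² + 0.53²·1.38² + 2·0.01·0.47·0.53·0.456·1.38 = 0.5840 (%²).
σ_p = √0.5840 = 0.764%.
VaR = 1.645 × 0.764% = 1.257%; on $30,000,000 that is $377,100.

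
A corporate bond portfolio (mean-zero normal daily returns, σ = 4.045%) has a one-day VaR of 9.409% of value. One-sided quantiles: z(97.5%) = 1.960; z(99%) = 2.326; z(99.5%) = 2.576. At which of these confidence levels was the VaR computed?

99%

Implied z = VaR/σ = 9.409 / 4.045 = 2.326.
This matches z(99%) = 2.326.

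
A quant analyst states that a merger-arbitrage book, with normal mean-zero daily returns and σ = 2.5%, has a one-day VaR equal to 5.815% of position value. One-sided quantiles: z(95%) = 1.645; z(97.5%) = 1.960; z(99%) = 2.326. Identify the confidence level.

99%

Implied z = VaR/σ = 5.815 / 2.5 = 2.326.
This matches z(99%) = 2.326.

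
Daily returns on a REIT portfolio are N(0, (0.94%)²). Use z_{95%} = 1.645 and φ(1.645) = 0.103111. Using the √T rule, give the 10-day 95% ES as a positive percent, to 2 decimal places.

σ_{10d} = 0.94% × √10 = 2.973%.
ES multiplier = φ(z)/(1−α) = 0.103111/0.05 = 2.062.
ES = 2.973% × 2.062 = 6.130%.

6.13%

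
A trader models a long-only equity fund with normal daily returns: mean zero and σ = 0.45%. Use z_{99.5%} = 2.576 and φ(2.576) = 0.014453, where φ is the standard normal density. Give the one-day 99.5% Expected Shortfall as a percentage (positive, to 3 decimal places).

1.301%

Tail multiplier: φ(z)/(1−α) = 0.014453 / 0.005 = 2.891.
ES = 0.45% × 2.891 = 1.301%.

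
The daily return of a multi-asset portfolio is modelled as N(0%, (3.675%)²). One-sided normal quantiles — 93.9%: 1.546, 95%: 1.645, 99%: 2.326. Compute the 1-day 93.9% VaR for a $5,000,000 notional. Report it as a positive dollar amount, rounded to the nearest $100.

$284,100

VaR = z·σ = 1.546 × 3.675% = 5.682%.
On $5,000,000: 0.05682 × $5,000,000 = $284,100.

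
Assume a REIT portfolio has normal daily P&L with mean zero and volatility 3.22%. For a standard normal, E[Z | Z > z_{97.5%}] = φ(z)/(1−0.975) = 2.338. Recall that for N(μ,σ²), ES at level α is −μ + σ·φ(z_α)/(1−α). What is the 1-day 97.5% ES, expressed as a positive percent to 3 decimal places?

7.528%

ES = 3.22% × 2.338 = 7.528%.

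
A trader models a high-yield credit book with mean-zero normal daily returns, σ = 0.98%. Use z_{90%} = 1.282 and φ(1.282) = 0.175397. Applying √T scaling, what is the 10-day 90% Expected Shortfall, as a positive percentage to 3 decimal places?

5.436%

σ_{10d} = 0.98% × √10 = 3.099%.
ES multiplier = φ(z)/(1−α) = 0.175397/0.1 = 1.754.
ES = 3.099% × 1.754 = 5.436%.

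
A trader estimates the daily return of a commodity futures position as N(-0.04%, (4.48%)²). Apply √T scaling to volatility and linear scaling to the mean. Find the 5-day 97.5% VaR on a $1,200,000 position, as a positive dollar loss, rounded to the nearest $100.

$238,000

At 97.5%, z = 1.960.
σ_{5d} = 4.48% × √5 = 10.018%; μ_{5d} = 5 × -0.04% = -0.200%.
VaR = −(-0.200%) + 1.960 × 10.018% = 19.835%.
On $1,200,000: 0.19835 × $1,200,000 = $238,020.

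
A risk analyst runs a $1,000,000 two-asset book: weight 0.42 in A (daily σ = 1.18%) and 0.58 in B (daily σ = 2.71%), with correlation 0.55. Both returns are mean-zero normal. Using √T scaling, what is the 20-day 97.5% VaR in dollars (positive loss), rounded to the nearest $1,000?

$166,000

σ_p = √(0.42²·1.18² + 0.58²·2.71² + 2·0.55·0.42·0.58·1.18·2.71) = 1.890%.
σ_{20d} = 1.890% × √20 = 8.452%.
z(97.5%) = 1.960.
VaR = 1.960 × 8.452% = 16.566%; on $1,000,000 that is $165,660.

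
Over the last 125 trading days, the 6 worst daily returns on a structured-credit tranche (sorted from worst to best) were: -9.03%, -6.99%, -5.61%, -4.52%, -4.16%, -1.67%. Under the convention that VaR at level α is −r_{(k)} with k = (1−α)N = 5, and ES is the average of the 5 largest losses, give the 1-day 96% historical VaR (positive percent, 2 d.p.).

4.16%

k = 5; the 5th lowest return is -4.16%, so VaR = 4.16%.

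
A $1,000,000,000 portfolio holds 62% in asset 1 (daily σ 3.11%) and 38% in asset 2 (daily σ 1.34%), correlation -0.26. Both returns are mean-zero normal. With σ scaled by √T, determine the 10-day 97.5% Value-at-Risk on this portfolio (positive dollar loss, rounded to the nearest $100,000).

$115,400,000

σ_p = √(0.62²·3.11² + 0.38²·1.34² + 2·-0.26·0.62·0.38·3.11·1.34) = 1.862%.
σ_{10d} = 1.862% × √10 = 5.888%.
z(97.5%) = 1.960.
VaR = 1.960 × 5.888% = 11.540%; on $1,000,000,000 that is $115,400,000.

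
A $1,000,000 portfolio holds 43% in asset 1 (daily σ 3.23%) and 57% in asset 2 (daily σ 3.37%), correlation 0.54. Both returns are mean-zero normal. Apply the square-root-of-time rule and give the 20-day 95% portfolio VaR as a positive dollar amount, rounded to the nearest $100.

σ_p = √(0.43²·3.23² + 0.57²·3.37² + 2·0.54·0.43·0.57·3.23·3.37) = 2.916%.
σ_{20d} = 2.916% × √20 = 13.041%.
z(95%) = 1.645.
VaR = 1.645 × 13.041% = 21.452%; on $1,000,000 that is $214,520.

$214,500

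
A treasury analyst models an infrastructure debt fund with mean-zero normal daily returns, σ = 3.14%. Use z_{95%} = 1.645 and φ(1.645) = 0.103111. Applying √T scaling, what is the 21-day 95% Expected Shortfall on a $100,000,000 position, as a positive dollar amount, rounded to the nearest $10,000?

$29,670,000

σ_{21d} = 3.14% × √21 = 14.389%.
ES multiplier = φ(z)/(1−α) = 0.103111/0.05 = 2.062.
ES = 14.389% × 2.062 = 29.670%; on $100,000,000: $29,670,000.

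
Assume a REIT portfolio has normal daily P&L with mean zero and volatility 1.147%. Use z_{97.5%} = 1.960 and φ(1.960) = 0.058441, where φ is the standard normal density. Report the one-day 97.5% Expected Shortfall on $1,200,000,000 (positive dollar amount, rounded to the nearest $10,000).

$32,180,000

Tail multiplier: φ(z)/(1−α) = 0.058441 / 0.025 = 2.338.
ES = 1.147% × 2.338 = 2.682%.
On $1,200,000,000: 0.02682 × $1,200,000,000 = $32,184,000.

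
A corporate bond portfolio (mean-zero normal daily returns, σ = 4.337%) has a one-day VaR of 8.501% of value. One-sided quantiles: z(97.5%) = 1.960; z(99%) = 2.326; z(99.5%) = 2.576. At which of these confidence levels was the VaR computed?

97.5%

Implied z = VaR/σ = 8.501 / 4.337 = 1.960.
This matches z(97.5%) = 1.960.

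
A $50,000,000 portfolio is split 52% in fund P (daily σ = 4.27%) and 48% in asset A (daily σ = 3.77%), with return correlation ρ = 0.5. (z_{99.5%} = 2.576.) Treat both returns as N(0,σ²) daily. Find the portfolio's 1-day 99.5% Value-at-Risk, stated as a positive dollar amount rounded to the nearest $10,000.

$4,500,000

σ_p² = 0.52²·4.27² + 0.48²·3.77² + 2·0.5·0.52·0.48·4.27·3.77 = 12.2229 (%²).
σ_p = √12.2229 = 3.496%.
VaR = 2.576 × 3.496% = 9.006%; on $50,000,000 that is $4,503,000.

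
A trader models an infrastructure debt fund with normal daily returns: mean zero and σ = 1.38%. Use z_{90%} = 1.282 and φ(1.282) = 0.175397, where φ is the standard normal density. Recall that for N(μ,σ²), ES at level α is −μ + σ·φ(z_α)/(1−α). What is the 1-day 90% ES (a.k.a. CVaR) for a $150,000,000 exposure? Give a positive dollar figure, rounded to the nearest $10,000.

Tail multiplier: φ(z)/(1−α) = 0.175397 / 0.1 = 1.754.
ES = 1.38% × 1.754 = 2.421%.
On $150,000,000: 0.02421 × $150,000,000 = $3,631,500.

$3,630,000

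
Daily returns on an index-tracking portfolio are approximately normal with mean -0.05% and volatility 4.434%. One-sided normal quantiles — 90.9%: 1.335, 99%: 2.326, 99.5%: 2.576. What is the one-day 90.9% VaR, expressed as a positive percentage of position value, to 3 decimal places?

VaR = −μ + z·σ = −(-0.05%) + 1.335 × 4.434% = 5.969%.

5.969%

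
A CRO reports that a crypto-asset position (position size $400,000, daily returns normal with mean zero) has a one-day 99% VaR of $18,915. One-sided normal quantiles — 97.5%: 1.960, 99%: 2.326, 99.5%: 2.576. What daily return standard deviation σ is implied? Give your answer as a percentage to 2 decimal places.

VaR as a fraction: $18,915 / $400,000 = 4.729%.
σ = VaR / z = 4.729% / 2.326 = 2.033%.

2.03%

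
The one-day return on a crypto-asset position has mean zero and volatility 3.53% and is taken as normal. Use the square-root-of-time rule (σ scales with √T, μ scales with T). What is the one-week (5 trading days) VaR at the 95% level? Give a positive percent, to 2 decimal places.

At 95%, z = 1.645.
σ_{5d} = 3.53% × √5 = 7.893%.
VaR = 1.645 × 7.893% = 12.984%.

12.98%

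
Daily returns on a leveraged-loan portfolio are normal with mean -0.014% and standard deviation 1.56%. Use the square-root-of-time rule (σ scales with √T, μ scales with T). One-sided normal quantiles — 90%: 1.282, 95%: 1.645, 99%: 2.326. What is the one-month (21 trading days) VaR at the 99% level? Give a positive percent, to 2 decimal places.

16.92%

σ_{21d} = 1.56% × √21 = 7.149%; μ_{21d} = 21 × -0.014% = -0.294%.
VaR = −(-0.294%) + 2.326 × 7.149% = 16.923%.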